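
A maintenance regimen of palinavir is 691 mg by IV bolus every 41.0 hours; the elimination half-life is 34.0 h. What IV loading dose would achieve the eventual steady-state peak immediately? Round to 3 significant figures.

1220 mg

k = ln 2 / 34.0 = 0.02039 h⁻¹
Accumulation ratio R = 1 / (1 − e^(−kτ)) = 1 / (1 − e^(−0.02039×41.0)) = 1 / (1 − 0.4335) = 1.765
Loading dose = maintenance dose × R = 691 × 1.765 ≈ 1220 mg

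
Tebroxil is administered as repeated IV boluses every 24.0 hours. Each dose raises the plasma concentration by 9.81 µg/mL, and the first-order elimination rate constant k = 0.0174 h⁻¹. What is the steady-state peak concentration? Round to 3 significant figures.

28.7 µg/mL

Fraction remaining after one interval: e^(−kτ) = e^(−0.01740 × 24.0) = 0.6586
R = 1 / (1 − 0.6586) = 2.929
Css,max = 9.81 × 2.929 ≈ 28.7 µg/mL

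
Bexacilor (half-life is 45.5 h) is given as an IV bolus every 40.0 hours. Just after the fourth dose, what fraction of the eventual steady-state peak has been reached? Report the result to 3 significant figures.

k = ln 2 / 45.5 = 0.01523 h⁻¹
f_n = 1 − e^(−nkτ) = 1 − e^(−4 × 0.01523 × 40.0) = 1 − e^(−2.437) = 1 − 0.08738 ≈ 0.913

0.913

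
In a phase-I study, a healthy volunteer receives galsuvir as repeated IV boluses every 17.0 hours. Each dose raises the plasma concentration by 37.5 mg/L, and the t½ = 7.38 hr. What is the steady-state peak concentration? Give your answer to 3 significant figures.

k = ln 2 / 7.38 = 0.09392 hr⁻¹
Fraction remaining after one interval: e^(−kτ) = e^(−0.09392 × 17.0) = 0.2026
R = 1 / (1 − 0.2026) = 1.254
Css,max = 37.5 × 1.254 ≈ 47.0 mg/L

47.0 mg/L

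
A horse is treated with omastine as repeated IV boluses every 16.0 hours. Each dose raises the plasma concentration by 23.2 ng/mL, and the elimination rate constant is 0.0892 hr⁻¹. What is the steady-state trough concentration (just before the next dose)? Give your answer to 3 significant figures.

7.33 ng/mL

Fraction remaining after one interval: e^(−kτ) = e^(−0.08920 × 16.0) = 0.2400
R = 1 / (1 − 0.2400) = 1.316
Css,max = 23.2 × 1.316 = 30.53 ng/mL
Css,min = Css,max × e^(−kτ) = 30.53 × 0.2400 ≈ 7.33 ng/mL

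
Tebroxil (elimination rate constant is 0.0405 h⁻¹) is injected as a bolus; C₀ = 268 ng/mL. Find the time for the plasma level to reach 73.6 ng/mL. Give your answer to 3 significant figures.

31.9 hours

C(t) = C₀ e^(−kt)  ⇒  t = ln(C₀/C) / k
t = ln(268/73.6) / 0.04050 = 1.292 / 0.04050 ≈ 31.9 hours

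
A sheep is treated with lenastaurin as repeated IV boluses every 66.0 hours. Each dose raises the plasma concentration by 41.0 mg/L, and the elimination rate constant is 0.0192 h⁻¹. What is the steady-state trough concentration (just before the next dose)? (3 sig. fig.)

16.1 mg/L

Fraction remaining after one interval: e^(−kτ) = e^(−0.01920 × 66.0) = 0.2816
R = 1 / (1 − 0.2816) = 1.392
Css,max = 41.0 × 1.392 = 57.07 mg/L
Css,min = Css,max × e^(−kτ) = 57.07 × 0.2816 ≈ 16.1 mg/L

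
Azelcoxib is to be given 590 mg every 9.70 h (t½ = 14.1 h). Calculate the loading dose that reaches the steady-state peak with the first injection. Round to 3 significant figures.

1560 mg

k = ln 2 / 14.1 = 0.04916 h⁻¹
Accumulation ratio R = 1 / (1 − e^(−kτ)) = 1 / (1 − e^(−0.04916×9.70)) = 1 / (1 − 0.6207) = 2.637
Loading dose = maintenance dose × R = 590 × 2.637 ≈ 1560 mg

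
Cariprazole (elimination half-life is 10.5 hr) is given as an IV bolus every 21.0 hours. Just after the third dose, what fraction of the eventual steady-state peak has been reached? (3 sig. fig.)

0.984

k = ln 2 / 10.5 = 0.06601 hr⁻¹
f_n = 1 − e^(−nkτ) = 1 − e^(−3 × 0.06601 × 21.0) = 1 − e^(−4.159) = 1 − 0.01562 ≈ 0.984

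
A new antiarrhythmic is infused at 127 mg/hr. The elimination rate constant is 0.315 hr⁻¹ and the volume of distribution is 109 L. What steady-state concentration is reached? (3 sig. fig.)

3.70 mg/L

CL = k · V = 0.315 × 109 = 34.34 L/hr
Css = rate / CL = 127 / 34.34 ≈ 3.70 mg/L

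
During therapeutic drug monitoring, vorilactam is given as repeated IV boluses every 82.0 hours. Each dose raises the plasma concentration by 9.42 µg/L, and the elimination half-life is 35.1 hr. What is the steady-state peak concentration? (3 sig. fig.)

11.7 µg/L

k = ln 2 / 35.1 = 0.01975 hr⁻¹
Fraction remaining after one interval: e^(−kτ) = e^(−0.01975 × 82.0) = 0.1980
R = 1 / (1 − 0.1980) = 1.247
Css,max = 9.42 × 1.247 ≈ 11.7 µg/L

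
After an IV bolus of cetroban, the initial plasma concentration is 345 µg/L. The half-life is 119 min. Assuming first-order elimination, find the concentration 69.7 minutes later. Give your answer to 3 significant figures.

230 µg/L

k = ln 2 / 119 = 0.005825 min⁻¹
C(t) = C₀ e^(−kt) = 345 × e^(−0.005825 × 69.7) = 345 × e^(−0.4060) = 345 × 0.6663 ≈ 230 µg/L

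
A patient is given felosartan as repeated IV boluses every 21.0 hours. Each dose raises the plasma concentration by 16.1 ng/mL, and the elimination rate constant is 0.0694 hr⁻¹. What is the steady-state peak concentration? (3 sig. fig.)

21.0 ng/mL

Fraction remaining after one interval: e^(−kτ) = e^(−0.06940 × 21.0) = 0.2328
R = 1 / (1 − 0.2328) = 1.304
Css,max = 16.1 × 1.304 ≈ 21.0 ng/mL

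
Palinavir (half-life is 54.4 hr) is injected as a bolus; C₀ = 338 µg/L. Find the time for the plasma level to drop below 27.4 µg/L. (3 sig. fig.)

k = ln 2 / 54.4 = 0.01274 hr⁻¹
C(t) = C₀ e^(−kt)  ⇒  t = ln(C₀/C) / k
t = ln(338/27.4) / 0.01274 = 2.513 / 0.01274 ≈ 197 hours

197 hours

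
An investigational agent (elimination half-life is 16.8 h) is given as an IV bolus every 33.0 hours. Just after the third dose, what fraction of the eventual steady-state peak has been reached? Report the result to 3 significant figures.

k = ln 2 / 16.8 = 0.04126 h⁻¹
f_n = 1 − e^(−nkτ) = 1 − e^(−3 × 0.04126 × 33.0) = 1 − e^(−4.085) = 1 − 0.01683 ≈ 0.983

0.983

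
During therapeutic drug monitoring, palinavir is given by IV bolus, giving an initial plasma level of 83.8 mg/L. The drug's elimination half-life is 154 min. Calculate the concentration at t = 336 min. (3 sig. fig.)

18.5 mg/L

k = ln 2 / 154 = 0.004501 min⁻¹
336 min is 2.182 half-lives, so C = 83.8 × (1/2)^2.182 = 83.8 × 0.2204 ≈ 18.5 mg/L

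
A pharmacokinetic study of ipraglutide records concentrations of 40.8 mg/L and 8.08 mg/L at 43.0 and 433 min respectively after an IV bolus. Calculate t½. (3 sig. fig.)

167 minutes

k = ln(C₁/C₂) / (t₂ − t₁) = ln(40.8/8.08) / (433 − 43.0)
  = 1.619 / 390.0 = 0.004152 min⁻¹
t½ = ln 2 / k = ln 2 / 0.004152 ≈ 167 minutes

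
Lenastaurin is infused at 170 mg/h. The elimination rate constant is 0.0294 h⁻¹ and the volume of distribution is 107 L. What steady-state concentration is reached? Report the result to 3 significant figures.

54.0 µg/mL

CL = k · V = 0.0294 × 107 = 3.146 L/h
Css = rate / CL = 170 / 3.146 ≈ 54.0 µg/mL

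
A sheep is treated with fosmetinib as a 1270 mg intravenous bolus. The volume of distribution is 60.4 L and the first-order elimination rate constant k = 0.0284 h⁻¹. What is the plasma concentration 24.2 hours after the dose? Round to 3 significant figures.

10.6 mg/L

C₀ = dose / V = 1270 / 60.4 = 21.03 mg/L
C(t) = C₀ e^(−kt) = 21.03 × e^(−0.02840 × 24.2) = 21.03 × e^(−0.6873) = 21.03 × 0.5029 ≈ 10.6 mg/L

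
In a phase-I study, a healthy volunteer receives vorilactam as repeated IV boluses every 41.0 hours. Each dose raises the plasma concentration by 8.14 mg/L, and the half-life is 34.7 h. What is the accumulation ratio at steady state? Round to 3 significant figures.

k = ln 2 / 34.7 = 0.01998 h⁻¹
Fraction remaining after one interval: e^(−kτ) = e^(−0.01998 × 41.0) = 0.4409
R = 1 / (1 − 0.4409) = 1 / 0.5591 ≈ 1.79

1.79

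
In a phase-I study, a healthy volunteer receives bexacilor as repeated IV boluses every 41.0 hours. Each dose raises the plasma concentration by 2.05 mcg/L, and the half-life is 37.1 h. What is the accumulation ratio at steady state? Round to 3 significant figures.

1.87

k = ln 2 / 37.1 = 0.01868 h⁻¹
Fraction remaining after one interval: e^(−kτ) = e^(−0.01868 × 41.0) = 0.4649
R = 1 / (1 − 0.4649) = 1 / 0.5351 ≈ 1.87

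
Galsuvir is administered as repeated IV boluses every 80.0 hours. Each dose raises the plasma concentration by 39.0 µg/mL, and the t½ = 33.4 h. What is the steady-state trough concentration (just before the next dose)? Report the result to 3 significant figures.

k = ln 2 / 33.4 = 0.02075 h⁻¹
Fraction remaining after one interval: e^(−kτ) = e^(−0.02075 × 80.0) = 0.1901
R = 1 / (1 − 0.1901) = 1.235
Css,max = 39.0 × 1.235 = 48.15 µg/mL
Css,min = Css,max × e^(−kτ) = 48.15 × 0.1901 ≈ 9.15 µg/mL

9.15 µg/mL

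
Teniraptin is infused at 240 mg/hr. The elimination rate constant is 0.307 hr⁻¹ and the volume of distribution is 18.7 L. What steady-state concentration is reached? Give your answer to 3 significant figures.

CL = k · V = 0.307 × 18.7 = 5.741 L/hr
Css = rate / CL = 240 / 5.741 ≈ 41.8 µg/mL

41.8 µg/mL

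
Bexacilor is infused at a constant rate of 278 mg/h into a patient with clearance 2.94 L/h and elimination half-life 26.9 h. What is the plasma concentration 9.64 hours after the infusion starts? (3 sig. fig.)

20.8 µg/mL

Css = rate / CL = 278 / 2.94 = 94.56 µg/mL
k = ln 2 / 26.9 = 0.02577 h⁻¹
C(t) = Css (1 − e^(−kt)) = 94.56 × (1 − e^(−0.2484)) = 94.56 × 0.2200 ≈ 20.8 µg/mL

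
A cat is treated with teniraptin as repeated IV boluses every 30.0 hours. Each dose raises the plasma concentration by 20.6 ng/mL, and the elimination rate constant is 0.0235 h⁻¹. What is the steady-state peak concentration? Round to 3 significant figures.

40.7 ng/mL

Fraction remaining after one interval: e^(−kτ) = e^(−0.02350 × 30.0) = 0.4941
R = 1 / (1 − 0.4941) = 1.977
Css,max = 20.6 × 1.977 ≈ 40.7 ng/mL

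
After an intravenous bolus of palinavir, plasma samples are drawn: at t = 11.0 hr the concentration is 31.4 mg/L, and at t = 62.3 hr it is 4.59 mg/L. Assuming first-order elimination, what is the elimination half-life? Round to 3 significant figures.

18.5 hours

k = ln(C₁/C₂) / (t₂ − t₁) = ln(31.4/4.59) / (62.3 − 11.0)
  = 1.923 / 51.30 = 0.03748 hr⁻¹
t½ = ln 2 / k = ln 2 / 0.03748 ≈ 18.5 hours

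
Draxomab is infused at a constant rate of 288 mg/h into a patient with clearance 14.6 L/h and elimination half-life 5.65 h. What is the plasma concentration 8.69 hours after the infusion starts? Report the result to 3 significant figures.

12.9 mg/L

Css = rate / CL = 288 / 14.6 = 19.73 mg/L
k = ln 2 / 5.65 = 0.1227 h⁻¹
C(t) = Css (1 − e^(−kt)) = 19.73 × (1 − e^(−1.066)) = 19.73 × 0.6557 ≈ 12.9 mg/L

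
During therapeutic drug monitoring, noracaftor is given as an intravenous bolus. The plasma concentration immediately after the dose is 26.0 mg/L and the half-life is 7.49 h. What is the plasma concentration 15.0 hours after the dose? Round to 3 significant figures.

k = ln 2 / 7.49 = 0.09254 h⁻¹
C(t) = C₀ e^(−kt) = 26.0 × e^(−0.09254 × 15.0) = 26.0 × e^(−1.388) = 26.0 × 0.2495 ≈ 6.49 mg/L

6.49 mg/L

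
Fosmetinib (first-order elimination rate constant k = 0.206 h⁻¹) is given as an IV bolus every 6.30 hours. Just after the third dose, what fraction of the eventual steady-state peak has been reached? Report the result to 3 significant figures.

f_n = 1 − e^(−nkτ) = 1 − e^(−3 × 0.2060 × 6.30) = 1 − e^(−3.893) = 1 − 0.02038 ≈ 0.980

0.980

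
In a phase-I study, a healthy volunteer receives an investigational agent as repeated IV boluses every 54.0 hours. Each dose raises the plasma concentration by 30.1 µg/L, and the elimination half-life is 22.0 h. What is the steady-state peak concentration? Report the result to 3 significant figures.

k = ln 2 / 22.0 = 0.03151 h⁻¹
Fraction remaining after one interval: e^(−kτ) = e^(−0.03151 × 54.0) = 0.1824
R = 1 / (1 − 0.1824) = 1.223
Css,max = 30.1 × 1.223 ≈ 36.8 µg/L

36.8 µg/L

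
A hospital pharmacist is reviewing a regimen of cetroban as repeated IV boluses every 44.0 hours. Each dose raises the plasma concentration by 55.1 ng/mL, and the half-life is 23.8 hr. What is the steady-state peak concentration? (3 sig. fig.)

76.3 ng/mL

k = ln 2 / 23.8 = 0.02912 hr⁻¹
Fraction remaining after one interval: e^(−kτ) = e^(−0.02912 × 44.0) = 0.2776
R = 1 / (1 − 0.2776) = 1.384
Css,max = 55.1 × 1.384 ≈ 76.3 ng/mL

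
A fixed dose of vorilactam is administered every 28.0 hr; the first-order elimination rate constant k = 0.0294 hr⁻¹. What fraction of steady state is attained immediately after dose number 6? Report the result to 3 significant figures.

0.993

f_n = 1 − e^(−nkτ) = 1 − e^(−6 × 0.02940 × 28.0) = 1 − e^(−4.939) = 1 − 0.007160 ≈ 0.993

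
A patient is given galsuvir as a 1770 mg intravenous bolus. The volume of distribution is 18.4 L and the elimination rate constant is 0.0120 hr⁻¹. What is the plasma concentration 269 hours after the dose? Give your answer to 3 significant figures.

C₀ = dose / V = 1770 / 18.4 = 96.20 mg/L
C(t) = C₀ e^(−kt) = 96.20 × e^(−0.01200 × 269) = 96.20 × e^(−3.228) = 96.20 × 0.03964 ≈ 3.81 mg/L

3.81 mg/L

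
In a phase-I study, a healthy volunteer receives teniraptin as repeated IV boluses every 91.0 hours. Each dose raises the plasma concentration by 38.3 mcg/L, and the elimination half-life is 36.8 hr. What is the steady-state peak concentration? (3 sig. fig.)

k = ln 2 / 36.8 = 0.01884 hr⁻¹
Fraction remaining after one interval: e^(−kτ) = e^(−0.01884 × 91.0) = 0.1801
R = 1 / (1 − 0.1801) = 1.220
Css,max = 38.3 × 1.220 ≈ 46.7 mcg/L

46.7 mcg/L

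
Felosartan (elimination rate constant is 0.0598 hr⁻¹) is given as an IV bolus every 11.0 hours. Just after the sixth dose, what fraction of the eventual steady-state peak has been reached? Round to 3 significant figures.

f_n = 1 − e^(−nkτ) = 1 − e^(−6 × 0.05980 × 11.0) = 1 − e^(−3.947) = 1 − 0.01932 ≈ 0.981

0.981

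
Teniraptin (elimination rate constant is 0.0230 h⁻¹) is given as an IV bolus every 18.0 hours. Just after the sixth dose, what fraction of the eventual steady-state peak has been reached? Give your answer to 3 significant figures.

0.917

f_n = 1 − e^(−nkτ) = 1 − e^(−6 × 0.02300 × 18.0) = 1 − e^(−2.484) = 1 − 0.08341 ≈ 0.917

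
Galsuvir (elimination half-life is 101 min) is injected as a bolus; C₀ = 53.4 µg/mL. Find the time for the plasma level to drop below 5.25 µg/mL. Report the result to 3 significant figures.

338 minutes

k = ln 2 / 101 = 0.006863 min⁻¹
C(t) = C₀ e^(−kt)  ⇒  t = ln(C₀/C) / k
t = ln(53.4/5.25) / 0.006863 = 2.320 / 0.006863 ≈ 338 minutes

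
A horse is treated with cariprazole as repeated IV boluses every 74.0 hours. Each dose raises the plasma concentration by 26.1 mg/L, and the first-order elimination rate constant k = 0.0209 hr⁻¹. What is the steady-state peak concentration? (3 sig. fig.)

Fraction remaining after one interval: e^(−kτ) = e^(−0.02090 × 74.0) = 0.2130
R = 1 / (1 − 0.2130) = 1.271
Css,max = 26.1 × 1.271 ≈ 33.2 mg/L

33.2 mg/L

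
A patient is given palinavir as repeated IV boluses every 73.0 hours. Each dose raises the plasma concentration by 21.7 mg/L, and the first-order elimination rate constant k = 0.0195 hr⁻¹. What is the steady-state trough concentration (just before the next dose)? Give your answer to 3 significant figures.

6.89 mg/L

Fraction remaining after one interval: e^(−kτ) = e^(−0.01950 × 73.0) = 0.2409
R = 1 / (1 − 0.2409) = 1.317
Css,max = 21.7 × 1.317 = 28.59 mg/L
Css,min = Css,max × e^(−kτ) = 28.59 × 0.2409 ≈ 6.89 mg/L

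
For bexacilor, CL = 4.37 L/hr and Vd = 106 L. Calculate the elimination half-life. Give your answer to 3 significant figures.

16.8 hours

k = CL / V = 4.37 / 106 = 0.04123 hr⁻¹
t½ = ln 2 / k = ln 2 / 0.04123 ≈ 16.8 hours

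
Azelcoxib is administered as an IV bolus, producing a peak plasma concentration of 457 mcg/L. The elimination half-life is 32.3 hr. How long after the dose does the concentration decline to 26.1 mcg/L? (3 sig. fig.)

133 hours

k = ln 2 / 32.3 = 0.02146 hr⁻¹
C(t) = C₀ e^(−kt)  ⇒  t = ln(C₀/C) / k
t = ln(457/26.1) / 0.02146 = 2.863 / 0.02146 ≈ 133 hours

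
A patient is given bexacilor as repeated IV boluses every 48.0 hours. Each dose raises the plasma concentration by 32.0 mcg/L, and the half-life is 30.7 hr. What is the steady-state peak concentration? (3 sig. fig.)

48.4 mcg/L

k = ln 2 / 30.7 = 0.02258 hr⁻¹
Fraction remaining after one interval: e^(−kτ) = e^(−0.02258 × 48.0) = 0.3383
R = 1 / (1 − 0.3383) = 1.511
Css,max = 32.0 × 1.511 ≈ 48.4 mcg/L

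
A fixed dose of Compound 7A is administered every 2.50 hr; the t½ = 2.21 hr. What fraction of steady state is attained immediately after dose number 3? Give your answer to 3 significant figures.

k = ln 2 / 2.21 = 0.3136 hr⁻¹
f_n = 1 − e^(−nkτ) = 1 − e^(−3 × 0.3136 × 2.50) = 1 − e^(−2.352) = 1 − 0.09515 ≈ 0.905

0.905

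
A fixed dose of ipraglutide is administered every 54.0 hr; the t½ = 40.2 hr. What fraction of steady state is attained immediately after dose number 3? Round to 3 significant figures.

k = ln 2 / 40.2 = 0.01724 hr⁻¹
f_n = 1 − e^(−nkτ) = 1 − e^(−3 × 0.01724 × 54.0) = 1 − e^(−2.793) = 1 − 0.06122 ≈ 0.939

0.939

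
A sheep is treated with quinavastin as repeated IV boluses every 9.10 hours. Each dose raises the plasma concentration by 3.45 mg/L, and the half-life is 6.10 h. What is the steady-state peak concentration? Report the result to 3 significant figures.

k = ln 2 / 6.10 = 0.1136 h⁻¹
Fraction remaining after one interval: e^(−kτ) = e^(−0.1136 × 9.10) = 0.3556
R = 1 / (1 − 0.3556) = 1.552
Css,max = 3.45 × 1.552 ≈ 5.35 mg/L

5.35 mg/L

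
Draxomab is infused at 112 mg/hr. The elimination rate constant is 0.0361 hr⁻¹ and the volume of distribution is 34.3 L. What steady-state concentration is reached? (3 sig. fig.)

CL = k · V = 0.0361 × 34.3 = 1.238 L/hr
Css = rate / CL = 112 / 1.238 ≈ 90.5 mg/L

90.5 mg/L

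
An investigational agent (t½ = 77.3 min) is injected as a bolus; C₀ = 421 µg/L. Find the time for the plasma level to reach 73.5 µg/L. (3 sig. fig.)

k = ln 2 / 77.3 = 0.008967 min⁻¹
C(t) = C₀ e^(−kt)  ⇒  t = ln(C₀/C) / k
t = ln(421/73.5) / 0.008967 = 1.745 / 0.008967 ≈ 195 minutes

195 minutes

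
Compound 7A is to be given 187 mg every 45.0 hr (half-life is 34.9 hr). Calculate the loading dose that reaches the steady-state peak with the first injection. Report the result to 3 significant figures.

k = ln 2 / 34.9 = 0.01986 hr⁻¹
Accumulation ratio R = 1 / (1 − e^(−kτ)) = 1 / (1 − e^(−0.01986×45.0)) = 1 / (1 − 0.4091) = 1.692
Loading dose = maintenance dose × R = 187 × 1.692 ≈ 316 mg

316 mg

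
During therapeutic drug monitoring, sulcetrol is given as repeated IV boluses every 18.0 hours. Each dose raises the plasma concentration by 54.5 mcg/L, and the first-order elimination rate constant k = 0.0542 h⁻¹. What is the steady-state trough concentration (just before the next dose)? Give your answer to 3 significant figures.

33.0 mcg/L

Fraction remaining after one interval: e^(−kτ) = e^(−0.05420 × 18.0) = 0.3770
R = 1 / (1 − 0.3770) = 1.605
Css,max = 54.5 × 1.605 = 87.48 mcg/L
Css,min = Css,max × e^(−kτ) = 87.48 × 0.3770 ≈ 33.0 mcg/L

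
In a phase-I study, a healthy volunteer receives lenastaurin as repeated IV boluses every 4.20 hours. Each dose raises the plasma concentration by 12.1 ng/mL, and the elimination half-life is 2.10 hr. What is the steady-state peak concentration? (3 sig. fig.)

16.1 ng/mL

k = ln 2 / 2.10 = 0.3301 hr⁻¹
Fraction remaining after one interval: e^(−kτ) = e^(−0.3301 × 4.20) = 0.2500
R = 1 / (1 − 0.2500) = 1.333
Css,max = 12.1 × 1.333 ≈ 16.1 ng/mL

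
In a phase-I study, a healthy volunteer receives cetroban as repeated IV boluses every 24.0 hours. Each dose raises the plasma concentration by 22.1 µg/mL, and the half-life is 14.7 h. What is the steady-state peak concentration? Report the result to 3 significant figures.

32.6 µg/mL

k = ln 2 / 14.7 = 0.04715 h⁻¹
Fraction remaining after one interval: e^(−kτ) = e^(−0.04715 × 24.0) = 0.3225
R = 1 / (1 − 0.3225) = 1.476
Css,max = 22.1 × 1.476 ≈ 32.6 µg/mL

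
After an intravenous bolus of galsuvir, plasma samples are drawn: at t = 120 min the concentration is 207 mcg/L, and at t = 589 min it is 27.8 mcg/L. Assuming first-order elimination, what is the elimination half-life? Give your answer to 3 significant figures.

162 minutes

k = ln(C₁/C₂) / (t₂ − t₁) = ln(207/27.8) / (589 − 120)
  = 2.008 / 469.0 = 0.004281 min⁻¹
t½ = ln 2 / k = ln 2 / 0.004281 ≈ 162 minutes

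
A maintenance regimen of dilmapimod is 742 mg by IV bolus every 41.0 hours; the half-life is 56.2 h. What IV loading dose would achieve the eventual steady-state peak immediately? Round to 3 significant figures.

1870 mg

k = ln 2 / 56.2 = 0.01233 h⁻¹
Accumulation ratio R = 1 / (1 − e^(−kτ)) = 1 / (1 − e^(−0.01233×41.0)) = 1 / (1 − 0.6031) = 2.520
Loading dose = maintenance dose × R = 742 × 2.520 ≈ 1870 mg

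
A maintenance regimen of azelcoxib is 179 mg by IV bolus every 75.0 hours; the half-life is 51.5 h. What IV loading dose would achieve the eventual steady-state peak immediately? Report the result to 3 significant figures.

282 mg

k = ln 2 / 51.5 = 0.01346 h⁻¹
Accumulation ratio R = 1 / (1 − e^(−kτ)) = 1 / (1 − e^(−0.01346×75.0)) = 1 / (1 − 0.3644) = 1.573
Loading dose = maintenance dose × R = 179 × 1.573 ≈ 282 mg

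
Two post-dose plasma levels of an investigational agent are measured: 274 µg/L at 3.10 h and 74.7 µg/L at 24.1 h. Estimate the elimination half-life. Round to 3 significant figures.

11.2 hours

k = ln(C₁/C₂) / (t₂ − t₁) = ln(274/74.7) / (24.1 − 3.10)
  = 1.300 / 21.00 = 0.06189 h⁻¹
t½ = ln 2 / k = ln 2 / 0.06189 ≈ 11.2 hours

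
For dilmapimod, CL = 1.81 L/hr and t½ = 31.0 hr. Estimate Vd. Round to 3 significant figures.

k = ln 2 / t½ = ln 2 / 31.0 = 0.02236 hr⁻¹
V = CL / k = 1.81 / 0.02236 ≈ 80.9 L

80.9 L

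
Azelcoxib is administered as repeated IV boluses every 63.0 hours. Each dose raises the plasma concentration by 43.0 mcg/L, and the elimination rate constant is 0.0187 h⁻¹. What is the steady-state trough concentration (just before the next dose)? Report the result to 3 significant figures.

19.1 mcg/L

Fraction remaining after one interval: e^(−kτ) = e^(−0.01870 × 63.0) = 0.3079
R = 1 / (1 − 0.3079) = 1.445
Css,max = 43.0 × 1.445 = 62.13 mcg/L
Css,min = Css,max × e^(−kτ) = 62.13 × 0.3079 ≈ 19.1 mcg/L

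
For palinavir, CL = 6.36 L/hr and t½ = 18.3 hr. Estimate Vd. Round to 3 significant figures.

168 L

k = ln 2 / t½ = ln 2 / 18.3 = 0.03788 hr⁻¹
V = CL / k = 6.36 / 0.03788 ≈ 168 L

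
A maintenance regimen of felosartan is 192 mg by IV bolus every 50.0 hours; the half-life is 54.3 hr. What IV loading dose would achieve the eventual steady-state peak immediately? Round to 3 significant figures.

k = ln 2 / 54.3 = 0.01277 hr⁻¹
Accumulation ratio R = 1 / (1 − e^(−kτ)) = 1 / (1 − e^(−0.01277×50.0)) = 1 / (1 − 0.5282) = 2.120
Loading dose = maintenance dose × R = 192 × 2.120 ≈ 407 mg

407 mg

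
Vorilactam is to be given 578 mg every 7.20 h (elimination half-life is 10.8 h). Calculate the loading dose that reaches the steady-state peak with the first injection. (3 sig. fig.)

k = ln 2 / 10.8 = 0.06418 h⁻¹
Accumulation ratio R = 1 / (1 − e^(−kτ)) = 1 / (1 − e^(−0.06418×7.20)) = 1 / (1 − 0.6300) = 2.702
Loading dose = maintenance dose × R = 578 × 2.702 ≈ 1560 mg

1560 mg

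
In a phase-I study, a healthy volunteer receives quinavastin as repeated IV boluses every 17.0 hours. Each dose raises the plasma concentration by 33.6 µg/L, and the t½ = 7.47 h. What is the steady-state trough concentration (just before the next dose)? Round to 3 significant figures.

k = ln 2 / 7.47 = 0.09279 h⁻¹
Fraction remaining after one interval: e^(−kτ) = e^(−0.09279 × 17.0) = 0.2065
R = 1 / (1 − 0.2065) = 1.260
Css,max = 33.6 × 1.260 = 42.34 µg/L
Css,min = Css,max × e^(−kτ) = 42.34 × 0.2065 ≈ 8.74 µg/L

8.74 µg/L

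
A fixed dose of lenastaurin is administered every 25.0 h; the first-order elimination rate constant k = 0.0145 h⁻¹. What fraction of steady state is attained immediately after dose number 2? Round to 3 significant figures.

0.516

f_n = 1 − e^(−nkτ) = 1 − e^(−2 × 0.01450 × 25.0) = 1 − e^(−0.7250) = 1 − 0.4843 ≈ 0.516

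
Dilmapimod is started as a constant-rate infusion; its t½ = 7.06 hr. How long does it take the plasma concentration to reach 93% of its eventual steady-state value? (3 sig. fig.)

27.1 hours

k = ln 2 / 7.06 = 0.09818 hr⁻¹
f = 1 − e^(−kt)  ⇒  t = −ln(1 − f) / k
t = −ln(1 − 0.93) / 0.09818 = 2.659 / 0.09818 ≈ 27.1 hours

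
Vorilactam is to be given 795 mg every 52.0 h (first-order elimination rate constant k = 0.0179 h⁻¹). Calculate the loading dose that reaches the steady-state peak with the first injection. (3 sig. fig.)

Accumulation ratio R = 1 / (1 − e^(−kτ)) = 1 / (1 − e^(−0.01790×52.0)) = 1 / (1 − 0.3942) = 1.651
Loading dose = maintenance dose × R = 795 × 1.651 ≈ 1310 mg

1310 mg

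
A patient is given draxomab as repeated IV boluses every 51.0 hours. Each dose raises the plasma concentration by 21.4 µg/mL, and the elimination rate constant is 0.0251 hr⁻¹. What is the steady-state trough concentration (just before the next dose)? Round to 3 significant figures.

Fraction remaining after one interval: e^(−kτ) = e^(−0.02510 × 51.0) = 0.2780
R = 1 / (1 − 0.2780) = 1.385
Css,max = 21.4 × 1.385 = 29.64 µg/mL
Css,min = Css,max × e^(−kτ) = 29.64 × 0.2780 ≈ 8.24 µg/mL

8.24 µg/mL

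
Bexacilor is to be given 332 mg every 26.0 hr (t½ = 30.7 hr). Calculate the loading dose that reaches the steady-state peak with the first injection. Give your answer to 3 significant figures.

748 mg

k = ln 2 / 30.7 = 0.02258 hr⁻¹
Accumulation ratio R = 1 / (1 − e^(−kτ)) = 1 / (1 − e^(−0.02258×26.0)) = 1 / (1 − 0.5560) = 2.252
Loading dose = maintenance dose × R = 332 × 2.252 ≈ 748 mg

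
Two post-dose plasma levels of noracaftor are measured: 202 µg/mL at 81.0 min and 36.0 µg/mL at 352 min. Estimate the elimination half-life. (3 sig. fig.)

k = ln(C₁/C₂) / (t₂ − t₁) = ln(202/36.0) / (352 − 81.0)
  = 1.725 / 271.0 = 0.006364 min⁻¹
t½ = ln 2 / k = ln 2 / 0.006364 ≈ 109 minutes

109 minutes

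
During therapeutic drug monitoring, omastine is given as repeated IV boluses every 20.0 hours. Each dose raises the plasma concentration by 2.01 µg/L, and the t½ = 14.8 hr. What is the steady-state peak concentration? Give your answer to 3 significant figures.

k = ln 2 / 14.8 = 0.04683 hr⁻¹
Fraction remaining after one interval: e^(−kτ) = e^(−0.04683 × 20.0) = 0.3919
R = 1 / (1 − 0.3919) = 1.645
Css,max = 2.01 × 1.645 ≈ 3.31 µg/L

3.31 µg/L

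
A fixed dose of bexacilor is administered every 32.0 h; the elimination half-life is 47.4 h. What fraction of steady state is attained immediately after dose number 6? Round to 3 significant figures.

k = ln 2 / 47.4 = 0.01462 h⁻¹
f_n = 1 − e^(−nkτ) = 1 − e^(−6 × 0.01462 × 32.0) = 1 − e^(−2.808) = 1 − 0.06034 ≈ 0.940

0.940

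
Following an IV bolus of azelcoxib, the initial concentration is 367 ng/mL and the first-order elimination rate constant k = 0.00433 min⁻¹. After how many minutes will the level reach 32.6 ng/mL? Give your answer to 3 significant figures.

C(t) = C₀ e^(−kt)  ⇒  t = ln(C₀/C) / k
t = ln(367/32.6) / 0.004330 = 2.421 / 0.004330 ≈ 559 minutes

559 minutes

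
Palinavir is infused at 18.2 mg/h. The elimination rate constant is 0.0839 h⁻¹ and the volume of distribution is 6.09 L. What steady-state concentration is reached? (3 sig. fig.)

CL = k · V = 0.0839 × 6.09 = 0.5110 L/h
Css = rate / CL = 18.2 / 0.5110 ≈ 35.6 mg/L

35.6 mg/L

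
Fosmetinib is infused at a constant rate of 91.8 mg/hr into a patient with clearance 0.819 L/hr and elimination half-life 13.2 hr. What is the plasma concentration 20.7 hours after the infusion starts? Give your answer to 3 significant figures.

74.3 µg/mL

Css = rate / CL = 91.8 / 0.819 = 112.1 µg/mL
k = ln 2 / 13.2 = 0.05251 hr⁻¹
C(t) = Css (1 − e^(−kt)) = 112.1 × (1 − e^(−1.087)) = 112.1 × 0.6628 ≈ 74.3 µg/mL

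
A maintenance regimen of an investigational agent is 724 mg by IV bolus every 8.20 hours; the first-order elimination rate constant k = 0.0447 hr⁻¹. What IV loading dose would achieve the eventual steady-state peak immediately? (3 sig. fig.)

Accumulation ratio R = 1 / (1 − e^(−kτ)) = 1 / (1 − e^(−0.04470×8.20)) = 1 / (1 − 0.6931) = 3.259
Loading dose = maintenance dose × R = 724 × 3.259 ≈ 2360 mg

2360 mg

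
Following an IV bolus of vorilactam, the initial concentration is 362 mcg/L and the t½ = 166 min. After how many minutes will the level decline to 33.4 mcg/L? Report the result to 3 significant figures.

k = ln 2 / 166 = 0.004176 min⁻¹
C(t) = C₀ e^(−kt)  ⇒  t = ln(C₀/C) / k
t = ln(362/33.4) / 0.004176 = 2.383 / 0.004176 ≈ 571 minutes

571 minutes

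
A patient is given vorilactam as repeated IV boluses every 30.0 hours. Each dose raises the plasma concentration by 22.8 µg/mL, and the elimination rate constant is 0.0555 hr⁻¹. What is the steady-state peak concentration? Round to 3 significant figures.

Fraction remaining after one interval: e^(−kτ) = e^(−0.05550 × 30.0) = 0.1892
R = 1 / (1 − 0.1892) = 1.233
Css,max = 22.8 × 1.233 ≈ 28.1 µg/mL

28.1 µg/mL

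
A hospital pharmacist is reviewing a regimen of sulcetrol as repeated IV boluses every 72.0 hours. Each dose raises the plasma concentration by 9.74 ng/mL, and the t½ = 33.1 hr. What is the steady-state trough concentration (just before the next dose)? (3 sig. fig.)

k = ln 2 / 33.1 = 0.02094 hr⁻¹
Fraction remaining after one interval: e^(−kτ) = e^(−0.02094 × 72.0) = 0.2214
R = 1 / (1 − 0.2214) = 1.284
Css,max = 9.74 × 1.284 = 12.51 ng/mL
Css,min = Css,max × e^(−kτ) = 12.51 × 0.2214 ≈ 2.77 ng/mL

2.77 ng/mL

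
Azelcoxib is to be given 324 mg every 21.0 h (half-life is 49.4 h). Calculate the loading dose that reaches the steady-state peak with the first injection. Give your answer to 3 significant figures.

1270 mg

k = ln 2 / 49.4 = 0.01403 h⁻¹
Accumulation ratio R = 1 / (1 − e^(−kτ)) = 1 / (1 − e^(−0.01403×21.0)) = 1 / (1 − 0.7448) = 3.918
Loading dose = maintenance dose × R = 324 × 3.918 ≈ 1270 mg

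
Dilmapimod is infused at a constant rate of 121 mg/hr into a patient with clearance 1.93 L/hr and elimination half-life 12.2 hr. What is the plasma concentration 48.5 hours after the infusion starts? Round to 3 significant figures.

Css = rate / CL = 121 / 1.93 = 62.69 µg/mL
k = ln 2 / 12.2 = 0.05682 hr⁻¹
C(t) = Css (1 − e^(−kt)) = 62.69 × (1 − e^(−2.756)) = 62.69 × 0.9364 ≈ 58.7 µg/mL

58.7 µg/mL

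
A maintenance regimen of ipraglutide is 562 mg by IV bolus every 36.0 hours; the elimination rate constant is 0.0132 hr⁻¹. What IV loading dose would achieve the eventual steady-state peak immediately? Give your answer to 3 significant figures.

Accumulation ratio R = 1 / (1 − e^(−kτ)) = 1 / (1 − e^(−0.01320×36.0)) = 1 / (1 − 0.6218) = 2.644
Loading dose = maintenance dose × R = 562 × 2.644 ≈ 1490 mg

1490 mg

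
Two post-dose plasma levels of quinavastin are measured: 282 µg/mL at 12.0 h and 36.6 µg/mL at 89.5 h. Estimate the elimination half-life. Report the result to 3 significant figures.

k = ln(C₁/C₂) / (t₂ − t₁) = ln(282/36.6) / (89.5 − 12.0)
  = 2.042 / 77.50 = 0.02635 h⁻¹
t½ = ln 2 / k = ln 2 / 0.02635 ≈ 26.3 hours

26.3 hours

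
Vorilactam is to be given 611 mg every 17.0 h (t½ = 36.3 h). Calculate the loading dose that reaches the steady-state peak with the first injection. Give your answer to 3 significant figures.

k = ln 2 / 36.3 = 0.01909 h⁻¹
Accumulation ratio R = 1 / (1 − e^(−kτ)) = 1 / (1 − e^(−0.01909×17.0)) = 1 / (1 − 0.7228) = 3.608
Loading dose = maintenance dose × R = 611 × 3.608 ≈ 2200 mg

2200 mg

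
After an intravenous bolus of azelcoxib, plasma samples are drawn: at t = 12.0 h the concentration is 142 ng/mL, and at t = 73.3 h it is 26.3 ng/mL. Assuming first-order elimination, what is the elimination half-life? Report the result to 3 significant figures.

25.2 hours

k = ln(C₁/C₂) / (t₂ − t₁) = ln(142/26.3) / (73.3 − 12.0)
  = 1.686 / 61.30 = 0.02751 h⁻¹
t½ = ln 2 / k = ln 2 / 0.02751 ≈ 25.2 hours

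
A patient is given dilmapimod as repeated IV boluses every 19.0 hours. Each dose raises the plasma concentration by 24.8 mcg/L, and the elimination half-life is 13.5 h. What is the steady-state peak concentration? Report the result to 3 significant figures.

39.8 mcg/L

k = ln 2 / 13.5 = 0.05134 h⁻¹
Fraction remaining after one interval: e^(−kτ) = e^(−0.05134 × 19.0) = 0.3770
R = 1 / (1 − 0.3770) = 1.605
Css,max = 24.8 × 1.605 ≈ 39.8 mcg/L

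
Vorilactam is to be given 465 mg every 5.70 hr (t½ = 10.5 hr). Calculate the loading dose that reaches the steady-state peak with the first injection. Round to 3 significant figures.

1480 mg

k = ln 2 / 10.5 = 0.06601 hr⁻¹
Accumulation ratio R = 1 / (1 − e^(−kτ)) = 1 / (1 − e^(−0.06601×5.70)) = 1 / (1 − 0.6864) = 3.189
Loading dose = maintenance dose × R = 465 × 3.189 ≈ 1480 mg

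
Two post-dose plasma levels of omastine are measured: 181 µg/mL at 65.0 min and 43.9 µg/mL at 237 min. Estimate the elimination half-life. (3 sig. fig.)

k = ln(C₁/C₂) / (t₂ − t₁) = ln(181/43.9) / (237 − 65.0)
  = 1.417 / 172.0 = 0.008236 min⁻¹
t½ = ln 2 / k = ln 2 / 0.008236 ≈ 84.2 minutes

84.2 minutes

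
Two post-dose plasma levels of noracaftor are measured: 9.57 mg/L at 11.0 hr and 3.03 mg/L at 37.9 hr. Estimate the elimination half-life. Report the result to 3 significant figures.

16.2 hours

k = ln(C₁/C₂) / (t₂ − t₁) = ln(9.57/3.03) / (37.9 − 11.0)
  = 1.150 / 26.90 = 0.04275 hr⁻¹
t½ = ln 2 / k = ln 2 / 0.04275 ≈ 16.2 hours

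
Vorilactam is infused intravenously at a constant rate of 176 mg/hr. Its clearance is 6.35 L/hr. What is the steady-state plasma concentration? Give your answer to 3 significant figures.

27.7 µg/mL

Css = infusion rate / CL = 176 / 6.35 ≈ 27.7 µg/mL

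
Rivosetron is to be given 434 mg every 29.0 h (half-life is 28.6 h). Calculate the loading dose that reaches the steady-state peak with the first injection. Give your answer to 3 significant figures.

k = ln 2 / 28.6 = 0.02424 h⁻¹
Accumulation ratio R = 1 / (1 − e^(−kτ)) = 1 / (1 − e^(−0.02424×29.0)) = 1 / (1 − 0.4952) = 1.981
Loading dose = maintenance dose × R = 434 × 1.981 ≈ 860 mg

860 mg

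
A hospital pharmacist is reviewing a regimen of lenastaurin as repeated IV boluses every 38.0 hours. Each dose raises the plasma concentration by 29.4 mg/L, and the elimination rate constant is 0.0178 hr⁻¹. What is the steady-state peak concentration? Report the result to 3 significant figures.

Fraction remaining after one interval: e^(−kτ) = e^(−0.01780 × 38.0) = 0.5084
R = 1 / (1 − 0.5084) = 2.034
Css,max = 29.4 × 2.034 ≈ 59.8 mg/L

59.8 mg/L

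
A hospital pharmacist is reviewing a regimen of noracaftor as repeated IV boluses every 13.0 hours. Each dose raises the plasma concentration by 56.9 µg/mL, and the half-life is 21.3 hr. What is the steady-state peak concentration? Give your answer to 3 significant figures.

k = ln 2 / 21.3 = 0.03254 hr⁻¹
Fraction remaining after one interval: e^(−kτ) = e^(−0.03254 × 13.0) = 0.6550
R = 1 / (1 − 0.6550) = 2.899
Css,max = 56.9 × 2.899 ≈ 165 µg/mL

165 µg/mL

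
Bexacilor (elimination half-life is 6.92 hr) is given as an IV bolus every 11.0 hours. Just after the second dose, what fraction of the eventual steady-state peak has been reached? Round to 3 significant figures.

k = ln 2 / 6.92 = 0.1002 hr⁻¹
f_n = 1 − e^(−nkτ) = 1 − e^(−2 × 0.1002 × 11.0) = 1 − e^(−2.204) = 1 − 0.1104 ≈ 0.890

0.890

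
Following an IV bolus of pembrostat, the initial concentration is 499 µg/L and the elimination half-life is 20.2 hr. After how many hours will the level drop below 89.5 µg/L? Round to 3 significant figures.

k = ln 2 / 20.2 = 0.03431 hr⁻¹
C(t) = C₀ e^(−kt)  ⇒  t = ln(C₀/C) / k
t = ln(499/89.5) / 0.03431 = 1.718 / 0.03431 ≈ 50.1 hours

50.1 hours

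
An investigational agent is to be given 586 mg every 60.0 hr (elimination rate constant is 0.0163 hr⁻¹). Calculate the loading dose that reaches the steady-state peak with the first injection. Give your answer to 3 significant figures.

Accumulation ratio R = 1 / (1 − e^(−kτ)) = 1 / (1 − e^(−0.01630×60.0)) = 1 / (1 − 0.3761) = 1.603
Loading dose = maintenance dose × R = 586 × 1.603 ≈ 939 mg

939 mg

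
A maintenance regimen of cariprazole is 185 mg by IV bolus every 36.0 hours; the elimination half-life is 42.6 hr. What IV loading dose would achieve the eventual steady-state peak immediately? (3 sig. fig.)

417 mg

k = ln 2 / 42.6 = 0.01627 hr⁻¹
Accumulation ratio R = 1 / (1 − e^(−kτ)) = 1 / (1 − e^(−0.01627×36.0)) = 1 / (1 − 0.5567) = 2.256
Loading dose = maintenance dose × R = 185 × 2.256 ≈ 417 mg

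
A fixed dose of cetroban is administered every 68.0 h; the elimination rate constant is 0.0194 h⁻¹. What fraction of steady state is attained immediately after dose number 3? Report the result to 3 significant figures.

f_n = 1 − e^(−nkτ) = 1 − e^(−3 × 0.01940 × 68.0) = 1 − e^(−3.958) = 1 − 0.01911 ≈ 0.981

0.981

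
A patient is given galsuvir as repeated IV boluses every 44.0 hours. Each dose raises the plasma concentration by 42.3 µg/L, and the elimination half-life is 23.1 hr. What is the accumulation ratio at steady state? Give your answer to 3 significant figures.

k = ln 2 / 23.1 = 0.03001 hr⁻¹
Fraction remaining after one interval: e^(−kτ) = e^(−0.03001 × 44.0) = 0.2671
R = 1 / (1 − 0.2671) = 1 / 0.7329 ≈ 1.36

1.36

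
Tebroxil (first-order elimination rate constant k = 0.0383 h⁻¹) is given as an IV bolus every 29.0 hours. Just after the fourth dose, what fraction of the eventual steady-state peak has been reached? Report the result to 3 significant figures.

f_n = 1 − e^(−nkτ) = 1 − e^(−4 × 0.03830 × 29.0) = 1 − e^(−4.443) = 1 − 0.01176 ≈ 0.988

0.988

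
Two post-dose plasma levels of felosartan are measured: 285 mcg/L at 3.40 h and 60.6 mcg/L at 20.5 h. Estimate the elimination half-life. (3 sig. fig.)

k = ln(C₁/C₂) / (t₂ − t₁) = ln(285/60.6) / (20.5 − 3.40)
  = 1.548 / 17.10 = 0.09054 h⁻¹
t½ = ln 2 / k = ln 2 / 0.09054 ≈ 7.66 hours

7.66 hours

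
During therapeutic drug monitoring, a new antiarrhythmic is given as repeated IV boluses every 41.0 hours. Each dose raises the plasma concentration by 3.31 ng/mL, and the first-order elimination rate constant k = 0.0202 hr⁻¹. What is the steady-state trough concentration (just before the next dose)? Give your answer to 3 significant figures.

Fraction remaining after one interval: e^(−kτ) = e^(−0.02020 × 41.0) = 0.4368
R = 1 / (1 − 0.4368) = 1.776
Css,max = 3.31 × 1.776 = 5.877 ng/mL
Css,min = Css,max × e^(−kτ) = 5.877 × 0.4368 ≈ 2.57 ng/mL

2.57 ng/mL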